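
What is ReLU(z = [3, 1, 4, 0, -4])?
h = [3, 1, 4, 0, 0]

ReLU applied element-wise: max(0,3)=3, max(0,1)=1, max(0,4)=4, max(0,0)=0, max(0,-4)=0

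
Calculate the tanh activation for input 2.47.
0.9858

tanh(2.47) = (e^(2.47) - e^(-2.47))/(e^(2.47) + e^(-2.47)) = 0.9858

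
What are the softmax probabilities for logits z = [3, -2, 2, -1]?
p = [0.7179, 0.0048, 0.2641, 0.0131]

exp(z) = [20.09, 0.1353, 7.389, 0.3679]
Sum = 27.98
p = [0.7179, 0.0048, 0.2641, 0.0131]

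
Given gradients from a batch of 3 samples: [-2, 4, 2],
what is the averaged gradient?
Average gradient = 1.333

Average = (1/3)(-2 + 4 + 2) = 4/3 = 1.333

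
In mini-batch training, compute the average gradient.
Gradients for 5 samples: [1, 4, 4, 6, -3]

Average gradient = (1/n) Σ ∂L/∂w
Average gradient = 2.4

Average = (1/5)(1 + 4 + 4 + 6 + -3) = 12/5 = 2.4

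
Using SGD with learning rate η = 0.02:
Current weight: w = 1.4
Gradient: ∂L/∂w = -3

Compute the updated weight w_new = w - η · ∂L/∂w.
w_new = 1.46

w_new = w - η·∂L/∂w = 1.4 - 0.02×(-3) = 1.4 - (-0.06) = 1.46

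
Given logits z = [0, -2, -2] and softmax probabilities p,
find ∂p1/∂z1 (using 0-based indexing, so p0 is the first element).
∂p1/∂z1 = 0.09516

p = softmax(z) = [0.787, 0.1065, 0.1065]
p1 = 0.1065

∂p1/∂z1 = p1(1 - p1) = 0.1065 × (1 - 0.1065) = 0.09516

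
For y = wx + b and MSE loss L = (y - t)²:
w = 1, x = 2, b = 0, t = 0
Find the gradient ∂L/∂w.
∂L/∂w = 8

y = wx + b = (1)(2) + 0 = 2
∂L/∂y = 2(y - t) = 2(2 - 0) = 4
∂y/∂w = x = 2
∂L/∂w = ∂L/∂y · ∂y/∂w = 4 × 2 = 8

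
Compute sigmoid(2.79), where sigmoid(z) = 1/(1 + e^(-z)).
0.9421

sigmoid(2.79) = 1/(1 + e^(-2.79)) = 1/(1 + 0.06142) = 0.9421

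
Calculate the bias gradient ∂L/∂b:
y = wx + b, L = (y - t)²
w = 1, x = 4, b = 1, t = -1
∂L/∂b = 12

y = wx + b = (1)(4) + 1 = 5
∂L/∂y = 2(y - t) = 2(5 - -1) = 12
∂y/∂b = 1
∂L/∂b = ∂L/∂y · ∂y/∂b = 12 × 1 = 12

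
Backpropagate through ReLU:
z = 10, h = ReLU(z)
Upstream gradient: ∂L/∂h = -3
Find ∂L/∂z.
∂L/∂z = -3

h = ReLU(10) = 10
Since z > 0: ∂h/∂z = 1
∂L/∂z = ∂L/∂h · ∂h/∂z = -3 × 1 = -3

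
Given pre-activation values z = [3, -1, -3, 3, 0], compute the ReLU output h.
h = [3, 0, 0, 3, 0]

ReLU applied element-wise: max(0,3)=3, max(0,-1)=0, max(0,-3)=0, max(0,3)=3, max(0,0)=0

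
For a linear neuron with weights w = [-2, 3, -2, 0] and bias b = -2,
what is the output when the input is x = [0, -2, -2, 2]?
y = -4

y = (-2)(0) + (3)(-2) + (-2)(-2) + (0)(2) + -2 = -4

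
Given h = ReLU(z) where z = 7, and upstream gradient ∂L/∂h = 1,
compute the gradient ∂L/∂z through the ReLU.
∂L/∂z = 1

h = ReLU(7) = 7
Since z > 0: ∂h/∂z = 1
∂L/∂z = ∂L/∂h · ∂h/∂z = 1 × 1 = 1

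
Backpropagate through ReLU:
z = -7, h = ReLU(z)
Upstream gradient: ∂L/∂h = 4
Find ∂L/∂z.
∂L/∂z = 0

h = ReLU(-7) = 0
Since z < 0: ∂h/∂z = 0
∂L/∂z = ∂L/∂h · ∂h/∂z = 4 × 0 = 0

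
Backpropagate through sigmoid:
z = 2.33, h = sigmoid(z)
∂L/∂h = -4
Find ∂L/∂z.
∂L/∂z = -0.3232

σ(2.33) = 0.9113
σ'(2.33) = σ(2.33)(1 - σ(2.33)) = 0.9113 × 0.08867 = 0.08081
∂L/∂z = ∂L/∂h · σ'(z) = -4 × 0.08081 = -0.3232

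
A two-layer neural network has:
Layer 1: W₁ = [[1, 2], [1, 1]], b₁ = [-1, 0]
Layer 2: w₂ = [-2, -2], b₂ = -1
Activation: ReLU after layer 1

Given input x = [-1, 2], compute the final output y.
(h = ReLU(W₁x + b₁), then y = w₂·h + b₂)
y = -7

Layer 1 pre-activation: z₁ = [2, 1]
After ReLU: h = [2, 1]
Layer 2 output: y = -2×2 + -2×1 + -1 = -7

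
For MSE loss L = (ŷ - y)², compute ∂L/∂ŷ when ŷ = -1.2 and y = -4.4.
∂L/∂ŷ = 6.4

∂L/∂ŷ = 2(ŷ - y) = 2(-1.2 - -4.4) = 2(3.2) = 6.4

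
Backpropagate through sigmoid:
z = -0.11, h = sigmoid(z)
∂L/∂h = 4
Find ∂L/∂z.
∂L/∂z = 0.997

σ(-0.11) = 0.4725
σ'(-0.11) = σ(-0.11)(1 - σ(-0.11)) = 0.4725 × 0.5275 = 0.2492
∂L/∂z = ∂L/∂h · σ'(z) = 4 × 0.2492 = 0.997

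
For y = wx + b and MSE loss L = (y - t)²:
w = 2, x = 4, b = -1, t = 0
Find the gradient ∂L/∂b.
∂L/∂b = 14

y = wx + b = (2)(4) + -1 = 7
∂L/∂y = 2(y - t) = 2(7 - 0) = 14
∂y/∂b = 1
∂L/∂b = ∂L/∂y · ∂y/∂b = 14 × 1 = 14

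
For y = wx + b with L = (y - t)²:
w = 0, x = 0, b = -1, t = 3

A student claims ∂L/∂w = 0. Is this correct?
Correct

y = (0)(0) + -1 = -1
∂L/∂y = 2(y - t) = 2(-1 - 3) = -8
∂y/∂w = x = 0
∂L/∂w = -8 × 0 = 0

Claimed value: 0
Correct: The correct gradient is 0.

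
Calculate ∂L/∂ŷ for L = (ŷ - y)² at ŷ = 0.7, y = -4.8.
∂L/∂ŷ = 11.0

∂L/∂ŷ = 2(ŷ - y) = 2(0.7 - -4.8) = 2(5.5) = 11.0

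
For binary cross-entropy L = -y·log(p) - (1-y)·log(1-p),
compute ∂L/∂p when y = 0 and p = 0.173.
∂L/∂p = 1.209

∂L/∂p = -y/p + (1-y)/(1-p) = 0 + 1/0.827 = 1.209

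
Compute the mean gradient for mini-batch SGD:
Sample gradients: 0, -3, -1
Average gradient = -1.333

Average = (1/3)(0 + -3 + -1) = -4/3 = -1.333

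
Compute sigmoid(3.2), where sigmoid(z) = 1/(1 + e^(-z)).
0.9608

sigmoid(3.2) = 1/(1 + e^(-3.2)) = 1/(1 + 0.04076) = 0.9608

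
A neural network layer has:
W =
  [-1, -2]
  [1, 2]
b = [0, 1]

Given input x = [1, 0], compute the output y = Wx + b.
y = [-1, 2]

Wx = [-1×1 + -2×0, 1×1 + 2×0]
   = [-1, 1]
y = Wx + b = [-1 + 0, 1 + 1] = [-1, 2]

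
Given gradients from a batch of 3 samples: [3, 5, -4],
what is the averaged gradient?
Average gradient = 1.333

Average = (1/3)(3 + 5 + -4) = 4/3 = 1.333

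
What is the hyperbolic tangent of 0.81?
0.6696

tanh(0.81) = (e^(0.81) - e^(-0.81))/(e^(0.81) + e^(-0.81)) = 0.6696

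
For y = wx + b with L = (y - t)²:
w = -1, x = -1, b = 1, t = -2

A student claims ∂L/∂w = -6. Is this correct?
Incorrect

y = (-1)(-1) + 1 = 2
∂L/∂y = 2(y - t) = 2(2 - -2) = 8
∂y/∂w = x = -1
∂L/∂w = 8 × -1 = -8

Claimed value: -6
Incorrect: The correct gradient is -8.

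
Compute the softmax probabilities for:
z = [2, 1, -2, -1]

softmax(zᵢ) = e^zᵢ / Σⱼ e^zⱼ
p = [0.6964, 0.2562, 0.0128, 0.0347]

exp(z) = [7.389, 2.718, 0.1353, 0.3679]
Sum = 10.61
p = [0.6964, 0.2562, 0.0128, 0.0347]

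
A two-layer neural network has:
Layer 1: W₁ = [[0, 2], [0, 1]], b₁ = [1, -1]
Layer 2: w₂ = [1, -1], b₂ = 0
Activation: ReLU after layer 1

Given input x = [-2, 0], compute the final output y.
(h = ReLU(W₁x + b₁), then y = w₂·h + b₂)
y = 1

Layer 1 pre-activation: z₁ = [1, -1]
After ReLU: h = [1, 0]
Layer 2 output: y = 1×1 + -1×0 + 0 = 1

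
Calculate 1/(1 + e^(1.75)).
0.148

sigmoid(-1.75) = 1/(1 + e^(1.75)) = 1/(1 + 5.755) = 0.148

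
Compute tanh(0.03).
0.02999

tanh(0.03) = (e^(0.03) - e^(-0.03))/(e^(0.03) + e^(-0.03)) = 0.02999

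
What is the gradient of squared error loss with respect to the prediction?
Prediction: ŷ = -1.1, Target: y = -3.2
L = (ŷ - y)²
∂L/∂ŷ = 4.2

∂L/∂ŷ = 2(ŷ - y) = 2(-1.1 - -3.2) = 2(2.1) = 4.2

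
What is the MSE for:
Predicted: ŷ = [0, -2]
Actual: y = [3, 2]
MSE = 12.5

MSE = (1/2)((0-3)² + (-2-2)²) = (1/2)(9 + 16) = 12.5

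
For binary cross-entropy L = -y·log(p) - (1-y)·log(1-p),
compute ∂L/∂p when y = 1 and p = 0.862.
∂L/∂p = -1.16

∂L/∂p = -y/p + (1-y)/(1-p) = -1/0.862 + 0 = -1.16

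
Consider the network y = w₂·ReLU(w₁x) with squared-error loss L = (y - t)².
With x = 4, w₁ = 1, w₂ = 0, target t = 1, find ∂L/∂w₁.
∂L/∂w₁ = 0

Forward pass:
z = w₁x = 1×4 = 4
h = ReLU(4) = 4
y = w₂h = 0×4 = 0

Backward pass:
∂L/∂y = 2(y - t) = 2(0 - 1) = -2
∂y/∂h = w₂ = 0
∂h/∂z = 1 (ReLU derivative)
∂z/∂w₁ = x = 4

∂L/∂w₁ = -2 × 0 × 1 × 4 = 0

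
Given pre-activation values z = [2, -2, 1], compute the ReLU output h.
h = [2, 0, 1]

ReLU applied element-wise: max(0,2)=2, max(0,-2)=0, max(0,1)=1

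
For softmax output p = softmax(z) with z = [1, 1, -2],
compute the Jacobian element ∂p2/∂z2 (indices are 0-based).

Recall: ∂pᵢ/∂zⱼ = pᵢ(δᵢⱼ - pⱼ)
∂p2/∂z2 = 0.0237

p = softmax(z) = [0.4879, 0.4879, 0.02429]
p2 = 0.02429

∂p2/∂z2 = p2(1 - p2) = 0.02429 × (1 - 0.02429) = 0.0237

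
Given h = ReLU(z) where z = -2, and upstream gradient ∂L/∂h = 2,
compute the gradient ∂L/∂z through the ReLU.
∂L/∂z = 0

h = ReLU(-2) = 0
Since z < 0: ∂h/∂z = 0
∂L/∂z = ∂L/∂h · ∂h/∂z = 2 × 0 = 0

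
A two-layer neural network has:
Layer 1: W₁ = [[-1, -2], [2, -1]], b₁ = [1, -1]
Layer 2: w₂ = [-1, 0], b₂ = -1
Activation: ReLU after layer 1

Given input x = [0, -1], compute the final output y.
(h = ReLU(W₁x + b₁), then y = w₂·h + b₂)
y = -4

Layer 1 pre-activation: z₁ = [3, 0]
After ReLU: h = [3, 0]
Layer 2 output: y = -1×3 + 0×0 + -1 = -4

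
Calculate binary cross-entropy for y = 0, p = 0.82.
L = 1.715

L = -0·log(0.82) - 1·log(0.18) = -log(0.18) = 1.715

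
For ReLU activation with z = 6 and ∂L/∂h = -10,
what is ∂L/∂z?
∂L/∂z = -10

h = ReLU(6) = 6
Since z > 0: ∂h/∂z = 1
∂L/∂z = ∂L/∂h · ∂h/∂z = -10 × 1 = -10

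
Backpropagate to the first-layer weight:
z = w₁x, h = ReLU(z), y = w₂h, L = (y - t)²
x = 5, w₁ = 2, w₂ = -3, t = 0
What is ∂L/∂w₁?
∂L/∂w₁ = 900

Forward pass:
z = w₁x = 2×5 = 10
h = ReLU(10) = 10
y = w₂h = -3×10 = -30

Backward pass:
∂L/∂y = 2(y - t) = 2(-30 - 0) = -60
∂y/∂h = w₂ = -3
∂h/∂z = 1 (ReLU derivative)
∂z/∂w₁ = x = 5

∂L/∂w₁ = -60 × -3 × 1 × 5 = 900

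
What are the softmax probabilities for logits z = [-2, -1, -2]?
p = [0.2119, 0.5761, 0.2119]

exp(z) = [0.1353, 0.3679, 0.1353]
Sum = 0.6386
p = [0.2119, 0.5761, 0.2119]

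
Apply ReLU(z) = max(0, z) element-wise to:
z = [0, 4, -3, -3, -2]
h = [0, 4, 0, 0, 0]

ReLU applied element-wise: max(0,0)=0, max(0,4)=4, max(0,-3)=0, max(0,-3)=0, max(0,-2)=0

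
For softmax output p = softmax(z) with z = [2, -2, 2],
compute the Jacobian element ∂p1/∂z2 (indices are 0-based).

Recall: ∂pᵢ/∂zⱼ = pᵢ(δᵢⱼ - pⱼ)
∂p1/∂z2 = -0.004496

p = softmax(z) = [0.4955, 0.009075, 0.4955]
p1 = 0.009075, p2 = 0.4955

∂p1/∂z2 = -p1 × p2 = -0.009075 × 0.4955 = -0.004496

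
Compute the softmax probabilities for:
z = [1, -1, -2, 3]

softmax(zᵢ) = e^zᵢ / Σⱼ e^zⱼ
p = [0.1166, 0.0158, 0.0058, 0.8618]

exp(z) = [2.718, 0.3679, 0.1353, 20.09]
Sum = 23.31
p = [0.1166, 0.0158, 0.0058, 0.8618]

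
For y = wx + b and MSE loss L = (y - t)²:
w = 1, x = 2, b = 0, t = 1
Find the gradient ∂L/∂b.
∂L/∂b = 2

y = wx + b = (1)(2) + 0 = 2
∂L/∂y = 2(y - t) = 2(2 - 1) = 2
∂y/∂b = 1
∂L/∂b = ∂L/∂y · ∂y/∂b = 2 × 1 = 2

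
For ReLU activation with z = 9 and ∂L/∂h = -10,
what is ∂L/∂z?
∂L/∂z = -10

h = ReLU(9) = 9
Since z > 0: ∂h/∂z = 1
∂L/∂z = ∂L/∂h · ∂h/∂z = -10 × 1 = -10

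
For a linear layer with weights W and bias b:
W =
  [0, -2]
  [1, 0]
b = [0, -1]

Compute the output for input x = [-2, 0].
y = [0, -3]

Wx = [0×-2 + -2×0, 1×-2 + 0×0]
   = [0, -2]
y = Wx + b = [0 + 0, -2 + -1] = [0, -3]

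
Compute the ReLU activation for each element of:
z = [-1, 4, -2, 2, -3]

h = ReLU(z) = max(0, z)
h = [0, 4, 0, 2, 0]

ReLU applied element-wise: max(0,-1)=0, max(0,4)=4, max(0,-2)=0, max(0,2)=2, max(0,-3)=0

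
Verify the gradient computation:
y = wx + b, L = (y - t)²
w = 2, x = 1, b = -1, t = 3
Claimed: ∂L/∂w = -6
Incorrect

y = (2)(1) + -1 = 1
∂L/∂y = 2(y - t) = 2(1 - 3) = -4
∂y/∂w = x = 1
∂L/∂w = -4 × 1 = -4

Claimed value: -6
Incorrect: The correct gradient is -4.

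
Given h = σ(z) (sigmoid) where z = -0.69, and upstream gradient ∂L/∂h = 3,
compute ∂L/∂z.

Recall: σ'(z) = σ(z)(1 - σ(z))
∂L/∂z = 0.6674

σ(-0.69) = 0.334
σ'(-0.69) = σ(-0.69)(1 - σ(-0.69)) = 0.334 × 0.666 = 0.2225
∂L/∂z = ∂L/∂h · σ'(z) = 3 × 0.2225 = 0.6674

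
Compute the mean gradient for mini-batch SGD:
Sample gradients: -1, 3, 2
Average gradient = 1.333

Average = (1/3)(-1 + 3 + 2) = 4/3 = 1.333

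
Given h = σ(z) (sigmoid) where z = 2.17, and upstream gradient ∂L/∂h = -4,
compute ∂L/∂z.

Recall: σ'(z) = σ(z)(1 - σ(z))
∂L/∂z = -0.3679

σ(2.17) = 0.8975
σ'(2.17) = σ(2.17)(1 - σ(2.17)) = 0.8975 × 0.1025 = 0.09198
∂L/∂z = ∂L/∂h · σ'(z) = -4 × 0.09198 = -0.3679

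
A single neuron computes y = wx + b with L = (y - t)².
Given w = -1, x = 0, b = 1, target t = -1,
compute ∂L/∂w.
∂L/∂w = 0

y = wx + b = (-1)(0) + 1 = 1
∂L/∂y = 2(y - t) = 2(1 - -1) = 4
∂y/∂w = x = 0
∂L/∂w = ∂L/∂y · ∂y/∂w = 4 × 0 = 0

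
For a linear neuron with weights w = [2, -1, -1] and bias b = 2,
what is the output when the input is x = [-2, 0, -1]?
y = -1

y = (2)(-2) + (-1)(0) + (-1)(-1) + 2 = -1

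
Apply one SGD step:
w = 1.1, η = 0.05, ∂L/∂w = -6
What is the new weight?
w_new = 1.4

w_new = w - η·∂L/∂w = 1.1 - 0.05×(-6) = 1.1 - (-0.3) = 1.4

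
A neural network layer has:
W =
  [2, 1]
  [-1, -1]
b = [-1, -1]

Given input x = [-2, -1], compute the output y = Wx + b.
y = [-6, 2]

Wx = [2×-2 + 1×-1, -1×-2 + -1×-1]
   = [-5, 3]
y = Wx + b = [-5 + -1, 3 + -1] = [-6, 2]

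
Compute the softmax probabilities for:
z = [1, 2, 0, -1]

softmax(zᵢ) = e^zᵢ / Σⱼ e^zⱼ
p = [0.2369, 0.6439, 0.0871, 0.0321]

exp(z) = [2.718, 7.389, 1, 0.3679]
Sum = 11.48
p = [0.2369, 0.6439, 0.0871, 0.0321]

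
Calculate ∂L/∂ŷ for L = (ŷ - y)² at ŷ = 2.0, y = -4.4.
∂L/∂ŷ = 12.8

∂L/∂ŷ = 2(ŷ - y) = 2(2.0 - -4.4) = 2(6.4) = 12.8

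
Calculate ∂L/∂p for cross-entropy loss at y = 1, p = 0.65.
∂L/∂p = -1.538

∂L/∂p = -y/p + (1-y)/(1-p) = -1/0.65 + 0 = -1.538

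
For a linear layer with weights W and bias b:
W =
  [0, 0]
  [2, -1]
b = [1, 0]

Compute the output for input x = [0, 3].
y = [1, -3]

Wx = [0×0 + 0×3, 2×0 + -1×3]
   = [0, -3]
y = Wx + b = [0 + 1, -3 + 0] = [1, -3]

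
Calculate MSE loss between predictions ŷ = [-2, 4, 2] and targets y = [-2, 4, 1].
MSE = 0.3333

MSE = (1/3)((-2--2)² + (4-4)² + (2-1)²) = (1/3)(0 + 0 + 1) = 0.3333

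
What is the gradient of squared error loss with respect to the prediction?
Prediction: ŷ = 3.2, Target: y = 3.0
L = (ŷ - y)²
∂L/∂ŷ = 0.4

∂L/∂ŷ = 2(ŷ - y) = 2(3.2 - 3.0) = 2(0.2) = 0.4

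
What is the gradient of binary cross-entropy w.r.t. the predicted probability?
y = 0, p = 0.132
∂L/∂p = 1.152

∂L/∂p = -y/p + (1-y)/(1-p) = 0 + 1/0.868 = 1.152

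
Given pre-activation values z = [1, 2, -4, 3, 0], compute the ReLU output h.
h = [1, 2, 0, 3, 0]

ReLU applied element-wise: max(0,1)=1, max(0,2)=2, max(0,-4)=0, max(0,3)=3, max(0,0)=0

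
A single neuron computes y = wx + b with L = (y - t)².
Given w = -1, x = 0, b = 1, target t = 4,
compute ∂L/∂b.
∂L/∂b = -6

y = wx + b = (-1)(0) + 1 = 1
∂L/∂y = 2(y - t) = 2(1 - 4) = -6
∂y/∂b = 1
∂L/∂b = ∂L/∂y · ∂y/∂b = -6 × 1 = -6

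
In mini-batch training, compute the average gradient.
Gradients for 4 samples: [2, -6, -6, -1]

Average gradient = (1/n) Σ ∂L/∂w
Average gradient = -2.75

Average = (1/4)(2 + -6 + -6 + -1) = -11/4 = -2.75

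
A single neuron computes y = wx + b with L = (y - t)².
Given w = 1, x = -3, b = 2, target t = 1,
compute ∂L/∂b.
∂L/∂b = -4

y = wx + b = (1)(-3) + 2 = -1
∂L/∂y = 2(y - t) = 2(-1 - 1) = -4
∂y/∂b = 1
∂L/∂b = ∂L/∂y · ∂y/∂b = -4 × 1 = -4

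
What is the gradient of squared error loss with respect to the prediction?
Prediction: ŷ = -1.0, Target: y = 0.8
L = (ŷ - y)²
∂L/∂ŷ = -3.6

∂L/∂ŷ = 2(ŷ - y) = 2(-1.0 - 0.8) = 2(-1.8) = -3.6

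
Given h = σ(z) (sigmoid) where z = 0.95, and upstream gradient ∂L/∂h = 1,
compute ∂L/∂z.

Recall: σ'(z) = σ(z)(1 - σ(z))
∂L/∂z = 0.2011

σ(0.95) = 0.7211
σ'(0.95) = σ(0.95)(1 - σ(0.95)) = 0.7211 × 0.2789 = 0.2011
∂L/∂z = ∂L/∂h · σ'(z) = 1 × 0.2011 = 0.2011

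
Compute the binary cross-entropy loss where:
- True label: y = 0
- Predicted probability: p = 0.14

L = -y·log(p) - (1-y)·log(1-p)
L = 0.1508

L = -0·log(0.14) - 1·log(0.86) = -log(0.86) = 0.1508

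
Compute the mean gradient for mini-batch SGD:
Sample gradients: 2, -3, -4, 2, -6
Average gradient = -1.8

Average = (1/5)(2 + -3 + -4 + 2 + -6) = -9/5 = -1.8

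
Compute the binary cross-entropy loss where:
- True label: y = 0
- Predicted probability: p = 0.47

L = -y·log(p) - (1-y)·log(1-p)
L = 0.6349

L = -0·log(0.47) - 1·log(0.53) = -log(0.53) = 0.6349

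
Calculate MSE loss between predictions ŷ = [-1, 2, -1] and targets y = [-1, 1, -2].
MSE = 0.6667

MSE = (1/3)((-1--1)² + (2-1)² + (-1--2)²) = (1/3)(0 + 1 + 1) = 0.6667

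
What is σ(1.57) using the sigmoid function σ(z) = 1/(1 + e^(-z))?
0.8278

sigmoid(1.57) = 1/(1 + e^(-1.57)) = 1/(1 + 0.208) = 0.8278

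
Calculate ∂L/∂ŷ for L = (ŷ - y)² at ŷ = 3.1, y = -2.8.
∂L/∂ŷ = 11.8

∂L/∂ŷ = 2(ŷ - y) = 2(3.1 - -2.8) = 2(5.9) = 11.8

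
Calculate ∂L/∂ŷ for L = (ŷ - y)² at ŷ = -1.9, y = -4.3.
∂L/∂ŷ = 4.8

∂L/∂ŷ = 2(ŷ - y) = 2(-1.9 - -4.3) = 2(2.4) = 4.8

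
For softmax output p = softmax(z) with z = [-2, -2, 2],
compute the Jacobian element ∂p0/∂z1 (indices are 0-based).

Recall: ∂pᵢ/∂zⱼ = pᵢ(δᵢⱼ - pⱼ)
∂p0/∂z1 = -0.0003122

p = softmax(z) = [0.01767, 0.01767, 0.9647]
p0 = 0.01767, p1 = 0.01767

∂p0/∂z1 = -p0 × p1 = -0.01767 × 0.01767 = -0.0003122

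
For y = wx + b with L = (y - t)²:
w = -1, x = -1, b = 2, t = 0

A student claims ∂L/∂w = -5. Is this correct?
Incorrect

y = (-1)(-1) + 2 = 3
∂L/∂y = 2(y - t) = 2(3 - 0) = 6
∂y/∂w = x = -1
∂L/∂w = 6 × -1 = -6

Claimed value: -5
Incorrect: The correct gradient is -6.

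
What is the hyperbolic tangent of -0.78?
-0.6527

tanh(-0.78) = (e^(-0.78) - e^(0.78))/(e^(-0.78) + e^(0.78)) = -0.6527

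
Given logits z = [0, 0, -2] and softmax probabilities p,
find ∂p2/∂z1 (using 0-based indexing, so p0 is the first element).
∂p2/∂z1 = -0.02968

p = softmax(z) = [0.4683, 0.4683, 0.06338]
p2 = 0.06338, p1 = 0.4683

∂p2/∂z1 = -p2 × p1 = -0.06338 × 0.4683 = -0.02968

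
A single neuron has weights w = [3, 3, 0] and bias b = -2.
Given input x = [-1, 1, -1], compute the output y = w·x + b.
y = -2

y = (3)(-1) + (3)(1) + (0)(-1) + -2 = -2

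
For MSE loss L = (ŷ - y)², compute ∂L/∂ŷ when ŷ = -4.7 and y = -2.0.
∂L/∂ŷ = -5.4

∂L/∂ŷ = 2(ŷ - y) = 2(-4.7 - -2.0) = 2(-2.7) = -5.4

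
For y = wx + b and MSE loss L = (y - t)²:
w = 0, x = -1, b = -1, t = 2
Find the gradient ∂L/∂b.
∂L/∂b = -6

y = wx + b = (0)(-1) + -1 = -1
∂L/∂y = 2(y - t) = 2(-1 - 2) = -6
∂y/∂b = 1
∂L/∂b = ∂L/∂y · ∂y/∂b = -6 × 1 = -6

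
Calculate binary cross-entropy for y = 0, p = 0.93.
L = 2.659

L = -0·log(0.93) - 1·log(0.07) = -log(0.07) = 2.659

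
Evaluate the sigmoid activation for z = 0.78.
0.6857

sigmoid(0.78) = 1/(1 + e^(-0.78)) = 1/(1 + 0.4584) = 0.6857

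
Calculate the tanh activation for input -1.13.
-0.811

tanh(-1.13) = (e^(-1.13) - e^(1.13))/(e^(-1.13) + e^(1.13)) = -0.811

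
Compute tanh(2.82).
0.9929

tanh(2.82) = (e^(2.82) - e^(-2.82))/(e^(2.82) + e^(-2.82)) = 0.9929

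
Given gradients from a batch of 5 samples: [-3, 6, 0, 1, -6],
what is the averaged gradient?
Average gradient = -0.4

Average = (1/5)(-3 + 6 + 0 + 1 + -6) = -2/5 = -0.4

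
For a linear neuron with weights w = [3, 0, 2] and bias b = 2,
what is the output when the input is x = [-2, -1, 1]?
y = -2

y = (3)(-2) + (0)(-1) + (2)(1) + 2 = -2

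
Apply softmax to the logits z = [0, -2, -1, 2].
p = [0.1125, 0.0152, 0.0414, 0.831]

exp(z) = [1, 0.1353, 0.3679, 7.389]
Sum = 8.892
p = [0.1125, 0.0152, 0.0414, 0.831]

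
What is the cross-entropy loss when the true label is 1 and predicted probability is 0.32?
L = 1.139

L = -1·log(0.32) - 0·log(0.68) = -log(0.32) = 1.139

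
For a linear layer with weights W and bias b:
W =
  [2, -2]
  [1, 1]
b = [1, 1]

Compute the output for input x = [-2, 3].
y = [-9, 2]

Wx = [2×-2 + -2×3, 1×-2 + 1×3]
   = [-10, 1]
y = Wx + b = [-10 + 1, 1 + 1] = [-9, 2]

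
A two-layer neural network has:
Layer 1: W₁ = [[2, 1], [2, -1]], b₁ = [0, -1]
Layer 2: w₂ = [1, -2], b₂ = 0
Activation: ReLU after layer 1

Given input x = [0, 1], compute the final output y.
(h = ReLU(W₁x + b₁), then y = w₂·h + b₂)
y = 1

Layer 1 pre-activation: z₁ = [1, -2]
After ReLU: h = [1, 0]
Layer 2 output: y = 1×1 + -2×0 + 0 = 1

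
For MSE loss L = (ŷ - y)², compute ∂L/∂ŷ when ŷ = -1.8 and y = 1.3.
∂L/∂ŷ = -6.2

∂L/∂ŷ = 2(ŷ - y) = 2(-1.8 - 1.3) = 2(-3.1) = -6.2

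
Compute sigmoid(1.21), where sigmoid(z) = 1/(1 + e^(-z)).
0.7703

sigmoid(1.21) = 1/(1 + e^(-1.21)) = 1/(1 + 0.2982) = 0.7703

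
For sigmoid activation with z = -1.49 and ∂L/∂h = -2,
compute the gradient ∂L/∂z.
∂L/∂z = -0.3002

σ(-1.49) = 0.1839
σ'(-1.49) = σ(-1.49)(1 - σ(-1.49)) = 0.1839 × 0.8161 = 0.1501
∂L/∂z = ∂L/∂h · σ'(z) = -2 × 0.1501 = -0.3002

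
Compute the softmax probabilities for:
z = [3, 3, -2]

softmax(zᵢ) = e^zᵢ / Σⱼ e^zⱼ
p = [0.4983, 0.4983, 0.0034]

exp(z) = [20.09, 20.09, 0.1353]
Sum = 40.31
p = [0.4983, 0.4983, 0.0034]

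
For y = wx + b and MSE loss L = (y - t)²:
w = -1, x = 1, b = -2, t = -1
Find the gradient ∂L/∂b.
∂L/∂b = -4

y = wx + b = (-1)(1) + -2 = -3
∂L/∂y = 2(y - t) = 2(-3 - -1) = -4
∂y/∂b = 1
∂L/∂b = ∂L/∂y · ∂y/∂b = -4 × 1 = -4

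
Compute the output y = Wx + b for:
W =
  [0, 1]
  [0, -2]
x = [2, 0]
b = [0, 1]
y = [0, 1]

Wx = [0×2 + 1×0, 0×2 + -2×0]
   = [0, 0]
y = Wx + b = [0 + 0, 0 + 1] = [0, 1]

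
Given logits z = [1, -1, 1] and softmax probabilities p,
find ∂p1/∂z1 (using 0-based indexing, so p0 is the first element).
∂p1/∂z1 = 0.05936

p = softmax(z) = [0.4683, 0.06338, 0.4683]
p1 = 0.06338

∂p1/∂z1 = p1(1 - p1) = 0.06338 × (1 - 0.06338) = 0.05936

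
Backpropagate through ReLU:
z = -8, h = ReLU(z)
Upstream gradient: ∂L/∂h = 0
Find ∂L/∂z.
∂L/∂z = 0

h = ReLU(-8) = 0
Since z < 0: ∂h/∂z = 0
∂L/∂z = ∂L/∂h · ∂h/∂z = 0 × 0 = 0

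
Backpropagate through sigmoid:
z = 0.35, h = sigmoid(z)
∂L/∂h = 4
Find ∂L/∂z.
∂L/∂z = 0.97

σ(0.35) = 0.5866
σ'(0.35) = σ(0.35)(1 - σ(0.35)) = 0.5866 × 0.4134 = 0.2425
∂L/∂z = ∂L/∂h · σ'(z) = 4 × 0.2425 = 0.97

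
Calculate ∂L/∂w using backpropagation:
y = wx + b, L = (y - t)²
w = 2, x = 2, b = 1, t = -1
∂L/∂w = 24

y = wx + b = (2)(2) + 1 = 5
∂L/∂y = 2(y - t) = 2(5 - -1) = 12
∂y/∂w = x = 2
∂L/∂w = ∂L/∂y · ∂y/∂w = 12 × 2 = 24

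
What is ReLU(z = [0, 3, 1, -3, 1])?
h = [0, 3, 1, 0, 1]

ReLU applied element-wise: max(0,0)=0, max(0,3)=3, max(0,1)=1, max(0,-3)=0, max(0,1)=1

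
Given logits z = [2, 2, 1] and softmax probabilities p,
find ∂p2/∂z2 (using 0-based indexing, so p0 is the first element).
∂p2/∂z2 = 0.1312

p = softmax(z) = [0.4223, 0.4223, 0.1554]
p2 = 0.1554

∂p2/∂z2 = p2(1 - p2) = 0.1554 × (1 - 0.1554) = 0.1312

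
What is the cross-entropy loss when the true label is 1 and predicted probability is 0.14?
L = 1.966

L = -1·log(0.14) - 0·log(0.86) = -log(0.14) = 1.966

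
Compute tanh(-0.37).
-0.354

tanh(-0.37) = (e^(-0.37) - e^(0.37))/(e^(-0.37) + e^(0.37)) = -0.354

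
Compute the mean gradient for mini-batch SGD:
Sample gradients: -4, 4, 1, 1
Average gradient = 0.5

Average = (1/4)(-4 + 4 + 1 + 1) = 2/4 = 0.5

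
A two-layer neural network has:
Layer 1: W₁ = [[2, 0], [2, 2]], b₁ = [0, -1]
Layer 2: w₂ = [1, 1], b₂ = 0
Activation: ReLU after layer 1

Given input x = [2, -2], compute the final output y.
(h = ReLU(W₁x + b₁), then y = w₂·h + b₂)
y = 4

Layer 1 pre-activation: z₁ = [4, -1]
After ReLU: h = [4, 0]
Layer 2 output: y = 1×4 + 1×0 + 0 = 4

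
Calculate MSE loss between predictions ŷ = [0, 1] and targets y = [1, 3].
MSE = 2.5

MSE = (1/2)((0-1)² + (1-3)²) = (1/2)(1 + 4) = 2.5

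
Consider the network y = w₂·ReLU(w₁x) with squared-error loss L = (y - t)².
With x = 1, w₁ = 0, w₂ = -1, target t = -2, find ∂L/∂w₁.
∂L/∂w₁ = 0

Forward pass:
z = w₁x = 0×1 = 0
h = ReLU(0) = 0
y = w₂h = -1×0 = 0

Backward pass:
∂L/∂y = 2(y - t) = 2(0 - -2) = 4
∂y/∂h = w₂ = -1
∂h/∂z = 0 (ReLU derivative)
∂z/∂w₁ = x = 1

∂L/∂w₁ = 4 × -1 × 0 × 1 = 0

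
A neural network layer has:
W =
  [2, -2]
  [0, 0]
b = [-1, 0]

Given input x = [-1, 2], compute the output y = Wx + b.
y = [-7, 0]

Wx = [2×-1 + -2×2, 0×-1 + 0×2]
   = [-6, 0]
y = Wx + b = [-6 + -1, 0 + 0] = [-7, 0]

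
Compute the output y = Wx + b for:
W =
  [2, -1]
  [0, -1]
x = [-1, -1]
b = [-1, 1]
y = [-2, 2]

Wx = [2×-1 + -1×-1, 0×-1 + -1×-1]
   = [-1, 1]
y = Wx + b = [-1 + -1, 1 + 1] = [-2, 2]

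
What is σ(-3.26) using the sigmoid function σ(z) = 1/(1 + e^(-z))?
0.03697

sigmoid(-3.26) = 1/(1 + e^(3.26)) = 1/(1 + 26.05) = 0.03697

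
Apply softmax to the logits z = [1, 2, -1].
p = [0.2595, 0.7054, 0.0351]

exp(z) = [2.718, 7.389, 0.3679]
Sum = 10.48
p = [0.2595, 0.7054, 0.0351]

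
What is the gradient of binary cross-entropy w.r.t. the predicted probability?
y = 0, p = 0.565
∂L/∂p = 2.299

∂L/∂p = -y/p + (1-y)/(1-p) = 0 + 1/0.435 = 2.299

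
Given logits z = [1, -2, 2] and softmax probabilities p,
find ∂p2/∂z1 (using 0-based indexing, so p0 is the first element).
∂p2/∂z1 = -0.009532

p = softmax(z) = [0.2654, 0.01321, 0.7214]
p2 = 0.7214, p1 = 0.01321

∂p2/∂z1 = -p2 × p1 = -0.7214 × 0.01321 = -0.009532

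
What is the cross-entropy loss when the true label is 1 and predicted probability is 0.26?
L = 1.347

L = -1·log(0.26) - 0·log(0.74) = -log(0.26) = 1.347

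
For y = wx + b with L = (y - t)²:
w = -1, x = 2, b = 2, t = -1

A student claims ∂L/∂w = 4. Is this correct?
Correct

y = (-1)(2) + 2 = 0
∂L/∂y = 2(y - t) = 2(0 - -1) = 2
∂y/∂w = x = 2
∂L/∂w = 2 × 2 = 4

Claimed value: 4
Correct: The correct gradient is 4.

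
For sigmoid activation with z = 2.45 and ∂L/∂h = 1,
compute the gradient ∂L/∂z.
∂L/∂z = 0.07313

σ(2.45) = 0.9206
σ'(2.45) = σ(2.45)(1 - σ(2.45)) = 0.9206 × 0.07944 = 0.07313
∂L/∂z = ∂L/∂h · σ'(z) = 1 × 0.07313 = 0.07313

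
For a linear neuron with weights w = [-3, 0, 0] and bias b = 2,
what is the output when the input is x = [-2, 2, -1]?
y = 8

y = (-3)(-2) + (0)(2) + (0)(-1) + 2 = 8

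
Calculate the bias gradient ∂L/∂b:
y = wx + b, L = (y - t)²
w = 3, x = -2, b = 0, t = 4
∂L/∂b = -20

y = wx + b = (3)(-2) + 0 = -6
∂L/∂y = 2(y - t) = 2(-6 - 4) = -20
∂y/∂b = 1
∂L/∂b = ∂L/∂y · ∂y/∂b = -20 × 1 = -20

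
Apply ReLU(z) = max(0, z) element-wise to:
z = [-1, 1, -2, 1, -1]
h = [0, 1, 0, 1, 0]

ReLU applied element-wise: max(0,-1)=0, max(0,1)=1, max(0,-2)=0, max(0,1)=1, max(0,-1)=0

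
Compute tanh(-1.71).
-0.9366

tanh(-1.71) = (e^(-1.71) - e^(1.71))/(e^(-1.71) + e^(1.71)) = -0.9366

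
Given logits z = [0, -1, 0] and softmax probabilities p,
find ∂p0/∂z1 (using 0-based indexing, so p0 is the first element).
∂p0/∂z1 = -0.06561

p = softmax(z) = [0.4223, 0.1554, 0.4223]
p0 = 0.4223, p1 = 0.1554

∂p0/∂z1 = -p0 × p1 = -0.4223 × 0.1554 = -0.06561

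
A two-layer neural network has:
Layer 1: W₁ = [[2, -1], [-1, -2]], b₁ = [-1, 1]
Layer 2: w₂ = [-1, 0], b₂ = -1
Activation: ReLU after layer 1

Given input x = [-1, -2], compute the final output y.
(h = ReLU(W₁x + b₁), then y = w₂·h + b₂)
y = -1

Layer 1 pre-activation: z₁ = [-1, 6]
After ReLU: h = [0, 6]
Layer 2 output: y = -1×0 + 0×6 + -1 = -1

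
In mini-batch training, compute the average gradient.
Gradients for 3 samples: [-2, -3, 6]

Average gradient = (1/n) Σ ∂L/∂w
Average gradient = 0.3333

Average = (1/3)(-2 + -3 + 6) = 1/3 = 0.3333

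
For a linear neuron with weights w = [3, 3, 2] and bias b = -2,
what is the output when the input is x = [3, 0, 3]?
y = 13

y = (3)(3) + (3)(0) + (2)(3) + -2 = 13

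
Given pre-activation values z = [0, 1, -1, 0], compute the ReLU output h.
h = [0, 1, 0, 0]

ReLU applied element-wise: max(0,0)=0, max(0,1)=1, max(0,-1)=0, max(0,0)=0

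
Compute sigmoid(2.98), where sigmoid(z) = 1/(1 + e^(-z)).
0.9517

sigmoid(2.98) = 1/(1 + e^(-2.98)) = 1/(1 + 0.05079) = 0.9517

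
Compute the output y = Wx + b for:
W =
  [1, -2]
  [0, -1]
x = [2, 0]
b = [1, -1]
y = [3, -1]

Wx = [1×2 + -2×0, 0×2 + -1×0]
   = [2, 0]
y = Wx + b = [2 + 1, 0 + -1] = [3, -1]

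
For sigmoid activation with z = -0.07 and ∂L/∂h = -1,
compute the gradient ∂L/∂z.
∂L/∂z = -0.2497

σ(-0.07) = 0.4825
σ'(-0.07) = σ(-0.07)(1 - σ(-0.07)) = 0.4825 × 0.5175 = 0.2497
∂L/∂z = ∂L/∂h · σ'(z) = -1 × 0.2497 = -0.2497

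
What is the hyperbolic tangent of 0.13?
0.1293

tanh(0.13) = (e^(0.13) - e^(-0.13))/(e^(0.13) + e^(-0.13)) = 0.1293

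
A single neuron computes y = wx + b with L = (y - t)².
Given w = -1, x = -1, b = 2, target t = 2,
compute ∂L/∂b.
∂L/∂b = 2

y = wx + b = (-1)(-1) + 2 = 3
∂L/∂y = 2(y - t) = 2(3 - 2) = 2
∂y/∂b = 1
∂L/∂b = ∂L/∂y · ∂y/∂b = 2 × 1 = 2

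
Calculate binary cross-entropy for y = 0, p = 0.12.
L = 0.1278

L = -0·log(0.12) - 1·log(0.88) = -log(0.88) = 0.1278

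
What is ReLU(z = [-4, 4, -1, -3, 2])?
h = [0, 4, 0, 0, 2]

ReLU applied element-wise: max(0,-4)=0, max(0,4)=4, max(0,-1)=0, max(0,-3)=0, max(0,2)=2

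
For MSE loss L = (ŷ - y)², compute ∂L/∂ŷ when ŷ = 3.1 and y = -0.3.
∂L/∂ŷ = 6.8

∂L/∂ŷ = 2(ŷ - y) = 2(3.1 - -0.3) = 2(3.4) = 6.8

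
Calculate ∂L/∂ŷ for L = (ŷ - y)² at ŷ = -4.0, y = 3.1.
∂L/∂ŷ = -14.2

∂L/∂ŷ = 2(ŷ - y) = 2(-4.0 - 3.1) = 2(-7.1) = -14.2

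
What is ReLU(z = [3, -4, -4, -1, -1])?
h = [3, 0, 0, 0, 0]

ReLU applied element-wise: max(0,3)=3, max(0,-4)=0, max(0,-4)=0, max(0,-1)=0, max(0,-1)=0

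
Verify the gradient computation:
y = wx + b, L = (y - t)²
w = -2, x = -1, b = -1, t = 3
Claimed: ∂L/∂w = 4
Correct

y = (-2)(-1) + -1 = 1
∂L/∂y = 2(y - t) = 2(1 - 3) = -4
∂y/∂w = x = -1
∂L/∂w = -4 × -1 = 4

Claimed value: 4
Correct: The correct gradient is 4.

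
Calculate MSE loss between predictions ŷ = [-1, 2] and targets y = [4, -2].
MSE = 20.5

MSE = (1/2)((-1-4)² + (2--2)²) = (1/2)(25 + 16) = 20.5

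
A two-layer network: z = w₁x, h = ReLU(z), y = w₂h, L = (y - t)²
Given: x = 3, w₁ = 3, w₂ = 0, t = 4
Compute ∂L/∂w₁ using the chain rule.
∂L/∂w₁ = 0

Forward pass:
z = w₁x = 3×3 = 9
h = ReLU(9) = 9
y = w₂h = 0×9 = 0

Backward pass:
∂L/∂y = 2(y - t) = 2(0 - 4) = -8
∂y/∂h = w₂ = 0
∂h/∂z = 1 (ReLU derivative)
∂z/∂w₁ = x = 3

∂L/∂w₁ = -8 × 0 × 1 × 3 = 0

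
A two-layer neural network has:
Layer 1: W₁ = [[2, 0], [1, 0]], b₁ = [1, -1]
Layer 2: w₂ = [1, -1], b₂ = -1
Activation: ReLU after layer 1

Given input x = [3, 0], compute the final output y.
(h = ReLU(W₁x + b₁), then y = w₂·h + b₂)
y = 4

Layer 1 pre-activation: z₁ = [7, 2]
After ReLU: h = [7, 2]
Layer 2 output: y = 1×7 + -1×2 + -1 = 4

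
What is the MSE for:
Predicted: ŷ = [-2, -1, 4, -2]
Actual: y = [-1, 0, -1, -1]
MSE = 7

MSE = (1/4)((-2--1)² + (-1-0)² + (4--1)² + (-2--1)²) = (1/4)(1 + 1 + 25 + 1) = 7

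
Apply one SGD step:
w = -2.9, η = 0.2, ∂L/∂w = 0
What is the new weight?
w_new = -2.9

w_new = w - η·∂L/∂w = -2.9 - 0.2×(0) = -2.9 - (0) = -2.9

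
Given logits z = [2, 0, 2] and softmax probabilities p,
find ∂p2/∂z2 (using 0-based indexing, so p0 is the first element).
∂p2/∂z2 = 0.249

p = softmax(z) = [0.4683, 0.06338, 0.4683]
p2 = 0.4683

∂p2/∂z2 = p2(1 - p2) = 0.4683 × (1 - 0.4683) = 0.249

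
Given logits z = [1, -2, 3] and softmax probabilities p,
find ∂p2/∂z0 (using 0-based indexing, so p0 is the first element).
∂p2/∂z0 = -0.1038

p = softmax(z) = [0.1185, 0.0059, 0.8756]
p2 = 0.8756, p0 = 0.1185

∂p2/∂z0 = -p2 × p0 = -0.8756 × 0.1185 = -0.1038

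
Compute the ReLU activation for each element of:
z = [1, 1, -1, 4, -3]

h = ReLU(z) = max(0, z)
h = [1, 1, 0, 4, 0]

ReLU applied element-wise: max(0,1)=1, max(0,1)=1, max(0,-1)=0, max(0,4)=4, max(0,-3)=0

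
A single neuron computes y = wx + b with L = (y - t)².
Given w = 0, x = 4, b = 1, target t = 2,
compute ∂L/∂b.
∂L/∂b = -2

y = wx + b = (0)(4) + 1 = 1
∂L/∂y = 2(y - t) = 2(1 - 2) = -2
∂y/∂b = 1
∂L/∂b = ∂L/∂y · ∂y/∂b = -2 × 1 = -2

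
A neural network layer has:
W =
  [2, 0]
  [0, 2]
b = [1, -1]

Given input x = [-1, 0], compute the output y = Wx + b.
y = [-1, -1]

Wx = [2×-1 + 0×0, 0×-1 + 2×0]
   = [-2, 0]
y = Wx + b = [-2 + 1, 0 + -1] = [-1, -1]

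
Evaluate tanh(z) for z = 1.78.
0.9447

tanh(1.78) = (e^(1.78) - e^(-1.78))/(e^(1.78) + e^(-1.78)) = 0.9447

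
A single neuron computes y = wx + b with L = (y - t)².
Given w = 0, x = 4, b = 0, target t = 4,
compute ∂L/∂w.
∂L/∂w = -32

y = wx + b = (0)(4) + 0 = 0
∂L/∂y = 2(y - t) = 2(0 - 4) = -8
∂y/∂w = x = 4
∂L/∂w = ∂L/∂y · ∂y/∂w = -8 × 4 = -32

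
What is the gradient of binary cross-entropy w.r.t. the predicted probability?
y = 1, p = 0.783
∂L/∂p = -1.277

∂L/∂p = -y/p + (1-y)/(1-p) = -1/0.783 + 0 = -1.277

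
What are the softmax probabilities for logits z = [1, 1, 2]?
p = [0.2119, 0.2119, 0.5761]

exp(z) = [2.718, 2.718, 7.389]
Sum = 12.83
p = [0.2119, 0.2119, 0.5761]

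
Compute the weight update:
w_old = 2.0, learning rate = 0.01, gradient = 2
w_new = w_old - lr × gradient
w_new = 1.98

w_new = w - η·∂L/∂w = 2.0 - 0.01×(2) = 2.0 - (0.02) = 1.98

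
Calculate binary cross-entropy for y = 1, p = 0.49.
L = 0.7133

L = -1·log(0.49) - 0·log(0.51) = -log(0.49) = 0.7133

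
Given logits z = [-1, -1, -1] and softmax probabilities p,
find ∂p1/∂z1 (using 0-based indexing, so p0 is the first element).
∂p1/∂z1 = 0.2222

p = softmax(z) = [0.3333, 0.3333, 0.3333]
p1 = 0.3333

∂p1/∂z1 = p1(1 - p1) = 0.3333 × (1 - 0.3333) = 0.2222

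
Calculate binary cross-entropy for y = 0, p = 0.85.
L = 1.897

L = -0·log(0.85) - 1·log(0.15) = -log(0.15) = 1.897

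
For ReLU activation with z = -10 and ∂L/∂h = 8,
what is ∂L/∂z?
∂L/∂z = 0

h = ReLU(-10) = 0
Since z < 0: ∂h/∂z = 0
∂L/∂z = ∂L/∂h · ∂h/∂z = 8 × 0 = 0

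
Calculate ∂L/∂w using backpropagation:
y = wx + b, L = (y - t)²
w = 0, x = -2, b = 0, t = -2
∂L/∂w = -8

y = wx + b = (0)(-2) + 0 = 0
∂L/∂y = 2(y - t) = 2(0 - -2) = 4
∂y/∂w = x = -2
∂L/∂w = ∂L/∂y · ∂y/∂w = 4 × -2 = -8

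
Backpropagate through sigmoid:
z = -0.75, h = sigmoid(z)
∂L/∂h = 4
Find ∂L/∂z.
∂L/∂z = 0.8716

σ(-0.75) = 0.3208
σ'(-0.75) = σ(-0.75)(1 - σ(-0.75)) = 0.3208 × 0.6792 = 0.2179
∂L/∂z = ∂L/∂h · σ'(z) = 4 × 0.2179 = 0.8716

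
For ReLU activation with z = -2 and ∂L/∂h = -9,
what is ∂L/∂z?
∂L/∂z = 0

h = ReLU(-2) = 0
Since z < 0: ∂h/∂z = 0
∂L/∂z = ∂L/∂h · ∂h/∂z = -9 × 0 = 0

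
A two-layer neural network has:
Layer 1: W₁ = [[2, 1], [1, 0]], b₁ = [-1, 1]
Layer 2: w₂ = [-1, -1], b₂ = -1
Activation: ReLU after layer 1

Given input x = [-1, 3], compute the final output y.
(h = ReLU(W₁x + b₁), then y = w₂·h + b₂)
y = -1

Layer 1 pre-activation: z₁ = [0, 0]
After ReLU: h = [0, 0]
Layer 2 output: y = -1×0 + -1×0 + -1 = -1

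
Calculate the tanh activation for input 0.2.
0.1974

tanh(0.2) = (e^(0.2) - e^(-0.2))/(e^(0.2) + e^(-0.2)) = 0.1974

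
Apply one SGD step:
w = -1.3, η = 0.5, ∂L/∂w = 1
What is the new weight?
w_new = -1.8

w_new = w - η·∂L/∂w = -1.3 - 0.5×(1) = -1.3 - (0.5) = -1.8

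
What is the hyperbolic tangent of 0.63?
0.5581

tanh(0.63) = (e^(0.63) - e^(-0.63))/(e^(0.63) + e^(-0.63)) = 0.5581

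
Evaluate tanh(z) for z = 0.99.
0.7574

tanh(0.99) = (e^(0.99) - e^(-0.99))/(e^(0.99) + e^(-0.99)) = 0.7574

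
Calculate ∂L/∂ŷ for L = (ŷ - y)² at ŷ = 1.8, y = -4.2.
∂L/∂ŷ = 12.0

∂L/∂ŷ = 2(ŷ - y) = 2(1.8 - -4.2) = 2(6.0) = 12.0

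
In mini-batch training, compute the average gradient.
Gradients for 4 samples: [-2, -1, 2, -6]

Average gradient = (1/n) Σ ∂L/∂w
Average gradient = -1.75

Average = (1/4)(-2 + -1 + 2 + -6) = -7/4 = -1.75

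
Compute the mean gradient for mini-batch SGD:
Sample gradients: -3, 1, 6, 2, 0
Average gradient = 1.2

Average = (1/5)(-3 + 1 + 6 + 2 + 0) = 6/5 = 1.2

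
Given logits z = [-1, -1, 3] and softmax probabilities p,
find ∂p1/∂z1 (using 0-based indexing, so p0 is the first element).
∂p1/∂z1 = 0.01736

p = softmax(z) = [0.01767, 0.01767, 0.9647]
p1 = 0.01767

∂p1/∂z1 = p1(1 - p1) = 0.01767 × (1 - 0.01767) = 0.01736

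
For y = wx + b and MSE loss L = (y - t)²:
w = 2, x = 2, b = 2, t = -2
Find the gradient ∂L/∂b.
∂L/∂b = 16

y = wx + b = (2)(2) + 2 = 6
∂L/∂y = 2(y - t) = 2(6 - -2) = 16
∂y/∂b = 1
∂L/∂b = ∂L/∂y · ∂y/∂b = 16 × 1 = 16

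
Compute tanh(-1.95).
-0.9603

tanh(-1.95) = (e^(-1.95) - e^(1.95))/(e^(-1.95) + e^(1.95)) = -0.9603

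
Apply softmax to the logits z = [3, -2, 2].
p = [0.7275, 0.0049, 0.2676]

exp(z) = [20.09, 0.1353, 7.389]
Sum = 27.61
p = [0.7275, 0.0049, 0.2676]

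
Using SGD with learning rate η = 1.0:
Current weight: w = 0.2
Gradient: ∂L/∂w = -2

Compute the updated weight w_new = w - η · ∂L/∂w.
w_new = 2.2

w_new = w - η·∂L/∂w = 0.2 - 1.0×(-2) = 0.2 - (-2) = 2.2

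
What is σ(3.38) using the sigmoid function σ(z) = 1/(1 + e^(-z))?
0.9671

sigmoid(3.38) = 1/(1 + e^(-3.38)) = 1/(1 + 0.03405) = 0.9671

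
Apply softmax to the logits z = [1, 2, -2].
p = [0.2654, 0.7214, 0.0132]

exp(z) = [2.718, 7.389, 0.1353]
Sum = 10.24
p = [0.2654, 0.7214, 0.0132]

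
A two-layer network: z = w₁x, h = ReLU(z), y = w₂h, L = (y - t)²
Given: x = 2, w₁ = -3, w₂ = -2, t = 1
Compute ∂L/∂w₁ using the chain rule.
∂L/∂w₁ = 0

Forward pass:
z = w₁x = -3×2 = -6
h = ReLU(-6) = 0
y = w₂h = -2×0 = 0

Backward pass:
∂L/∂y = 2(y - t) = 2(0 - 1) = -2
∂y/∂h = w₂ = -2
∂h/∂z = 0 (ReLU derivative)
∂z/∂w₁ = x = 2

∂L/∂w₁ = -2 × -2 × 0 × 2 = 0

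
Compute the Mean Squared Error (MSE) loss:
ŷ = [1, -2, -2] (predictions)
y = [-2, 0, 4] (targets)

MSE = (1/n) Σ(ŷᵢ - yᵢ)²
MSE = 16.33

MSE = (1/3)((1--2)² + (-2-0)² + (-2-4)²) = (1/3)(9 + 4 + 36) = 16.33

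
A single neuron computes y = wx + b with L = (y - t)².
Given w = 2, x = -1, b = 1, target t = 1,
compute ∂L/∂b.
∂L/∂b = -4

y = wx + b = (2)(-1) + 1 = -1
∂L/∂y = 2(y - t) = 2(-1 - 1) = -4
∂y/∂b = 1
∂L/∂b = ∂L/∂y · ∂y/∂b = -4 × 1 = -4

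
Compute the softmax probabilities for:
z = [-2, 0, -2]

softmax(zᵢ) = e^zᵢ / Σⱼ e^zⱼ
p = [0.1065, 0.787, 0.1065]

exp(z) = [0.1353, 1, 0.1353]
Sum = 1.271
p = [0.1065, 0.787, 0.1065]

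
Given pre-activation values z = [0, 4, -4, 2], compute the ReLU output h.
h = [0, 4, 0, 2]

ReLU applied element-wise: max(0,0)=0, max(0,4)=4, max(0,-4)=0, max(0,2)=2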